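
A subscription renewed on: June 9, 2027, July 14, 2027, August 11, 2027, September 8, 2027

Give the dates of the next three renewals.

These are Wednesdays at 28- or 35-day spacing (35, 28, 28).
The pattern: 2nd Wednesday of the month.
2nd Wednesday of October 2027: October 13, 2027.
2nd Wednesday of November 2027: November 10, 2027.
2nd Wednesday of December 2027: December 8, 2027.

October 13, 2027; November 10, 2027; December 8, 2027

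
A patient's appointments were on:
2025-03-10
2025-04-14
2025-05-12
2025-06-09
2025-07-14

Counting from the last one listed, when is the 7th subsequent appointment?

These are Mondays at 28- or 35-day spacing (35, 28, 28, 35).
The pattern: 2nd Monday of the month.
August 2025 — 2nd Monday is 2025-08-11.
2nd Monday of September 2025: 2025-09-08.
2nd Monday of October 2025: 2025-10-13.
2nd Monday of November 2025: 2025-11-10.
December 2025 — 2nd Monday is 2025-12-08.
January 2026 — 2nd Monday is 2026-01-12.
2nd Monday of February 2026: 2026-02-09.

2026-02-09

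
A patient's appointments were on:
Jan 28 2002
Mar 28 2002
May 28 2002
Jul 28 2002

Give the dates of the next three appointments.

Sep 28 2002, Nov 28 2002, Jan 28 2003

The day-of-month is always 28 (59, 61, 61 days between events).
So this recurs on the 28th of every 2 months.
September 2002: Sep 28 2002.
November 2002: Nov 28 2002.
Next: January 2003 → Jan 28 2003.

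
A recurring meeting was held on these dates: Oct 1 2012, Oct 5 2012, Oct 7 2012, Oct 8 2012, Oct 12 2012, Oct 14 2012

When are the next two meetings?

The gap pattern 4, 2, 1, 4, 2 repeats every 3 events.
These are the Mondays, Fridays and Sundays of each week.
The following Monday is Oct 15 2012.
The following Friday is Oct 19 2012.

Oct 15 2012, Oct 19 2012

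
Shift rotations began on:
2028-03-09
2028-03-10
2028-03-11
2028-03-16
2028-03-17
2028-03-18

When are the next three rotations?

2028-03-23, 2028-03-24, 2028-03-25

The gap pattern 1, 1, 5, 1, 1 repeats every 3 events.
These are the Thursdays, Fridays and Saturdays of each week.
The following Thursday is 2028-03-23.
The following Friday is 2028-03-24.
Next Saturday: 2028-03-25.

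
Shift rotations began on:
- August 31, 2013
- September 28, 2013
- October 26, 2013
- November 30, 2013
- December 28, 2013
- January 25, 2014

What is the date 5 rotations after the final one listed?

Every date is a Saturday; gaps 28, 28, 35, 28, 28 days.
Each is the last Saturday of its month (at least one falls on the 29th or later, ruling out '4th Saturday').
February 2014 ends with Saturday February 22, 2014.
March 2014 ends with Saturday March 29, 2014.
Last Saturday of April 2014: April 26, 2014.
May 2014 ends with Saturday May 31, 2014.
June 2014 ends with Saturday June 28, 2014.

June 28, 2014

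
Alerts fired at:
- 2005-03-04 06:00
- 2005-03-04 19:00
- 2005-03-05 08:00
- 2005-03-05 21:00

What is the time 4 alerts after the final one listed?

Gaps: 13, 13, 13 hours — each event is 13 hours after the previous one.
2005-03-05 21:00 + 13 h = 2005-03-06 10:00.
2005-03-06 10:00 + 13 h = 2005-03-06 23:00.
2005-03-06 23:00 + 13 h = 2005-03-07 12:00.
2005-03-07 12:00 + 13 h = 2005-03-08 01:00.

2005-03-08 01:00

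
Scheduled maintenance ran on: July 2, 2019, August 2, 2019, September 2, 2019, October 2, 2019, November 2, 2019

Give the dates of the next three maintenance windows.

December 2, 2019; January 2, 2020; February 2, 2020

Each date is the 2nd; the gaps (31, 31, 30, 31) track the month lengths.
The rule is the 2nd of each month.
Next: December 2019 → December 2, 2019.
January 2020: January 2, 2020.
Next: February 2020 → February 2, 2020.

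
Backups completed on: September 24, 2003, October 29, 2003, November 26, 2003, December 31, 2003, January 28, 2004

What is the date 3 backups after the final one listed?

April 28, 2004

All Wednesdays; the gaps (35, 28, 35, 28) vary with month length.
This is the last Wednesday of each month.
February 2004 ends with Wednesday February 25, 2004.
March 2004 ends with Wednesday March 31, 2004.
Last Wednesday of April 2004: April 28, 2004.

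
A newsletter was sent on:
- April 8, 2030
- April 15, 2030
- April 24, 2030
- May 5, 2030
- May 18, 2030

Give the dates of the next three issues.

June 2, 2030; June 19, 2030; July 8, 2030

Intervals are 7, 9, 11, 13 days — an arithmetic progression with common difference 2.
Next gap: 15 days. May 18, 2030 + 15 days = June 2, 2030.
Next gap: 17 days. June 2, 2030 + 17 days = June 19, 2030.
Next gap: 19 days. June 19, 2030 + 19 days = July 8, 2030.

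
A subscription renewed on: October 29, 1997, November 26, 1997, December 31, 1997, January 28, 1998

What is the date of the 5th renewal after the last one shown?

June 24, 1998

Every date is a Wednesday; gaps 28, 35, 28 days.
Each is the last Wednesday of its month (at least one falls on the 29th or later, ruling out '4th Wednesday').
Last Wednesday of February 1998: February 25, 1998.
March 1998 ends with Wednesday March 25, 1998.
April 1998 ends with Wednesday April 29, 1998.
Last Wednesday of May 1998: May 27, 1998.
June 1998 ends with Wednesday June 24, 1998.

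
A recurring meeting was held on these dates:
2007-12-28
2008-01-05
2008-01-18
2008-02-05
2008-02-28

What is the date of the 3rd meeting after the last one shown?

2008-06-06

Gaps: 8, 13, 18, 23 days — each gap is 5 larger than the previous one.
Next gap: 28 days. 2008-02-28 + 28 days = 2008-03-27.
Next gap: 33 days. 2008-03-27 + 33 days = 2008-04-29.
Next gap: 38 days. 2008-04-29 + 38 days = 2008-06-06.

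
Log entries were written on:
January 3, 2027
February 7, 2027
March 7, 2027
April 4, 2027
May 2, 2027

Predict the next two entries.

These are Sundays at 28- or 35-day spacing (35, 28, 28, 28).
The pattern: 1st Sunday of the month.
June 2027 — 1st Sunday is June 6, 2027.
July 2027 — 1st Sunday is July 4, 2027.

June 6, 2027; July 4, 2027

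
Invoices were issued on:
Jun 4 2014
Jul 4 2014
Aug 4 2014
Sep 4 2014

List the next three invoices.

Each date is the 4th; the gaps (30, 31, 31) track the month lengths.
The rule is the 4th of each month.
Next: October 2014 → Oct 4 2014.
November 2014: Nov 4 2014.
Next: December 2014 → Dec 4 2014.

Oct 4 2014, Nov 4 2014, Dec 4 2014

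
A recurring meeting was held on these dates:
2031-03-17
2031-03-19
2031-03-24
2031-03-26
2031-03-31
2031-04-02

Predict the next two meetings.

Gaps: 2, 5, 2, 5, 2 days — not constant, but cyclic with period 2.
The events fall on every Monday and Wednesday.
Next Monday: 2031-04-07.
The following Wednesday is 2031-04-09.

2031-04-07, 2031-04-09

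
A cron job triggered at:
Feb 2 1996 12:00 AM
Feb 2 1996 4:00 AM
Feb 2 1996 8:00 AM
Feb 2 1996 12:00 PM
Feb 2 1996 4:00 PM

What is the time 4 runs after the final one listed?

Gaps: 4, 4, 4, 4 hours — each event is 4 hours after the previous one.
Feb 2 1996 4:00 PM + 4 h = Feb 2 1996 8:00 PM.
Feb 2 1996 8:00 PM + 4 h = Feb 3 1996 12:00 AM.
Feb 3 1996 12:00 AM + 4 h = Feb 3 1996 4:00 AM.
Feb 3 1996 4:00 AM + 4 h = Feb 3 1996 8:00 AM.

Feb 3 1996 8:00 AM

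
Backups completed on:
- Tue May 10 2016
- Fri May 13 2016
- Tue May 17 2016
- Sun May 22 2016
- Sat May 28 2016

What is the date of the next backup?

The spacing grows by 1 each time: 3, 4, 5, 6 days.
Next gap: 7 days. Sat May 28 2016 + 7 days = Sat Jun 4 2016.

Sat Jun 4 2016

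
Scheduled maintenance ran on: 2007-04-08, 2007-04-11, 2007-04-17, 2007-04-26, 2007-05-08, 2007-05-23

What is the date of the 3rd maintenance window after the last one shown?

2007-07-25

Gaps: 3, 6, 9, 12, 15 days — each gap is 3 larger than the previous one.
Next gap: 18 days. 2007-05-23 + 18 days = 2007-06-10.
Next gap: 21 days. 2007-06-10 + 21 days = 2007-07-01.
Next gap: 24 days. 2007-07-01 + 24 days = 2007-07-25.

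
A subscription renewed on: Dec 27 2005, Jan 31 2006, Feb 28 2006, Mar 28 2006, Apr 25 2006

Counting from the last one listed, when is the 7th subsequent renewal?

Nov 28 2006

Every date is a Tuesday; gaps 35, 28, 28, 28 days.
Each is the last Tuesday of its month (at least one falls on the 29th or later, ruling out '4th Tuesday').
Last Tuesday of May 2006: May 30 2006.
Last Tuesday of June 2006: Jun 27 2006.
July 2006 ends with Tuesday Jul 25 2006.
Last Tuesday of August 2006: Aug 29 2006.
Last Tuesday of September 2006: Sep 26 2006.
October 2006 ends with Tuesday Oct 31 2006.
November 2006 ends with Tuesday Nov 28 2006.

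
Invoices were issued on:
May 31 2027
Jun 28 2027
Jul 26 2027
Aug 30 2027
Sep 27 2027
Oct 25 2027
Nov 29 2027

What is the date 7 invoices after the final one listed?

All Mondays; the gaps (28, 28, 35, 28, 28, 35) vary with month length.
This is the last Monday of each month.
Last Monday of December 2027: Dec 27 2027.
January 2028 ends with Monday Jan 31 2028.
February 2028 ends with Monday Feb 28 2028.
March 2028 ends with Monday Mar 27 2028.
Last Monday of April 2028: Apr 24 2028.
Last Monday of May 2028: May 29 2028.
Last Monday of June 2028: Jun 26 2028.

Jun 26 2028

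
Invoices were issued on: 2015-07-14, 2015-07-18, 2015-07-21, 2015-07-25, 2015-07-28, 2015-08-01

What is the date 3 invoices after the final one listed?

The gap pattern 4, 3, 4, 3, 4 repeats every 2 events.
These are the Tuesdays and Saturdays of each week.
The following Tuesday is 2015-08-04.
Next Saturday: 2015-08-08.
The following Tuesday is 2015-08-11.

2015-08-11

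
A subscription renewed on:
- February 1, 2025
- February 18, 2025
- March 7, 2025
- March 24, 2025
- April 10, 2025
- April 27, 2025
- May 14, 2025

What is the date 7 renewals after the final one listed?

September 10, 2025

The spacing is 17, 17, 17, 17, 17, 17 days — always 17 days.
May 14, 2025 + 17 days = May 31, 2025.
May 31, 2025 + 17 days = June 17, 2025.
June 17, 2025 + 17 days = July 4, 2025.
July 4, 2025 + 17 days = July 21, 2025.
July 21, 2025 + 17 days = August 7, 2025.
August 7, 2025 + 17 days = August 24, 2025.
August 24, 2025 + 17 days = September 10, 2025.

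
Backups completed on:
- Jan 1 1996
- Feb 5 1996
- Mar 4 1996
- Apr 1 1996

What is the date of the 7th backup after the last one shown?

Nov 4 1996

These are Mondays at 28- or 35-day spacing (35, 28, 28).
The pattern: 1st Monday of the month.
May 1996 — 1st Monday is May 6 1996.
1st Monday of June 1996: Jun 3 1996.
July 1996 — 1st Monday is Jul 1 1996.
1st Monday of August 1996: Aug 5 1996.
1st Monday of September 1996: Sep 2 1996.
October 1996 — 1st Monday is Oct 7 1996.
1st Monday of November 1996: Nov 4 1996.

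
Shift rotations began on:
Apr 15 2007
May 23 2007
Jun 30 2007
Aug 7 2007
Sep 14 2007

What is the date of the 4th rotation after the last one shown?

Feb 13 2008

The spacing is 38, 38, 38, 38 days — always 38 days.
Sep 14 2007 + 38 days = Oct 22 2007.
Oct 22 2007 + 38 days = Nov 29 2007.
Nov 29 2007 + 38 days = Jan 6 2008.
Jan 6 2008 + 38 days = Feb 13 2008.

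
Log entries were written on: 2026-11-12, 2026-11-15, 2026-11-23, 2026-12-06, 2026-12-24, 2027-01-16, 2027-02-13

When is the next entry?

The spacing grows by 5 each time: 3, 8, 13, 18, 23, 28 days.
Next gap: 33 days. 2027-02-13 + 33 days = 2027-03-18.

2027-03-18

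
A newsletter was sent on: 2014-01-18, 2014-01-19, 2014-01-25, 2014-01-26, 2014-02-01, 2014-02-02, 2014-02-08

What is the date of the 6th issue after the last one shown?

2014-03-01

Every event lands on a Saturday or Sunday (gaps cycle 1, 6, 1, 6, 1, 6).
So the schedule is: every Saturday and Sunday.
Next Sunday: 2014-02-09.
Next Saturday: 2014-02-15.
The following Sunday is 2014-02-16.
Next Saturday: 2014-02-22.
Next Sunday: 2014-02-23.
The following Saturday is 2014-03-01.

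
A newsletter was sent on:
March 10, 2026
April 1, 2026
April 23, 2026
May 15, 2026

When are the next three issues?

The spacing is 22, 22, 22 days — always 22 days.
May 15, 2026 + 22 days = June 6, 2026.
June 6, 2026 + 22 days = June 28, 2026.
June 28, 2026 + 22 days = July 20, 2026.

June 6, 2026; June 28, 2026; July 20, 2026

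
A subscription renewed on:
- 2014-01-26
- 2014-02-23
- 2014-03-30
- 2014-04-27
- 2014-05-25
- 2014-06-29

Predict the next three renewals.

All Sundays; the gaps (28, 35, 28, 28, 35) vary with month length.
This is the last Sunday of each month.
Last Sunday of July 2014: 2014-07-27.
Last Sunday of August 2014: 2014-08-31.
Last Sunday of September 2014: 2014-09-28.

2014-07-27, 2014-08-31, 2014-09-28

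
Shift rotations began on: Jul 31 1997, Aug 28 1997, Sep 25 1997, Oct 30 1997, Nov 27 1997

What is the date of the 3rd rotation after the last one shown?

All Thursdays; the gaps (28, 28, 35, 28) vary with month length.
This is the last Thursday of each month.
Last Thursday of December 1997: Dec 25 1997.
Last Thursday of January 1998: Jan 29 1998.
Last Thursday of February 1998: Feb 26 1998.

Feb 26 1998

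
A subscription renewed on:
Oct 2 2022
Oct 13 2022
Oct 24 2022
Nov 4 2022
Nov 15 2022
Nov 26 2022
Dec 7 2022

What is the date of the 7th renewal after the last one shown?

The spacing is 11, 11, 11, 11, 11, 11 days — always 11 days.
Dec 7 2022 + 11 days = Dec 18 2022.
Dec 18 2022 + 11 days = Dec 29 2022.
Dec 29 2022 + 11 days = Jan 9 2023.
Jan 9 2023 + 11 days = Jan 20 2023.
Jan 20 2023 + 11 days = Jan 31 2023.
Jan 31 2023 + 11 days = Feb 11 2023.
Feb 11 2023 + 11 days = Feb 22 2023.

Feb 22 2023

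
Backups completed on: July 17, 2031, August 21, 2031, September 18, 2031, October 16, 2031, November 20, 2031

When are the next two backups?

Gaps: 35, 28, 28, 35 days — a mix of 28 and 35. Every date is a Thursday.
Each is the 3rd Thursday of its month.
December 2031 — 3rd Thursday is December 18, 2031.
3rd Thursday of January 2032: January 15, 2032.

December 18, 2031; January 15, 2032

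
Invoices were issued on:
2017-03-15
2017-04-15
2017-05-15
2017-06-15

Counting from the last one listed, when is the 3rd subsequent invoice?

2017-09-15

Each date is the 15th; the gaps (31, 30, 31) track the month lengths.
The rule is the 15th of each month.
July 2017: 2017-07-15.
August 2017: 2017-08-15.
September 2017: 2017-09-15.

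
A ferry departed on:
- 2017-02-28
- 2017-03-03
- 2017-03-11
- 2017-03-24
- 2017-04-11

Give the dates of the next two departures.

2017-05-04, 2017-06-01

Intervals are 3, 8, 13, 18 days — an arithmetic progression with common difference 5.
Next gap: 23 days. 2017-04-11 + 23 days = 2017-05-04.
Next gap: 28 days. 2017-05-04 + 28 days = 2017-06-01.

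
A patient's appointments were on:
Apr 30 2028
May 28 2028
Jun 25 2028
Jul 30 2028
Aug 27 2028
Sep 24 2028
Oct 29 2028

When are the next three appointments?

These are Sundays with 28, 28, 35, 28, 28, 35-day gaps.
Each is the final Sunday of its month — Apr 30 2028 is past the 28th, so '4th Sunday' doesn't fit.
Last Sunday of November 2028: Nov 26 2028.
Last Sunday of December 2028: Dec 31 2028.
Last Sunday of January 2029: Jan 28 2029.

Nov 26 2028, Dec 31 2028, Jan 28 2029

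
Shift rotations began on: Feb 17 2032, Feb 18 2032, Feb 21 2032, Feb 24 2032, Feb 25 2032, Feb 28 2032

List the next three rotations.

Mar 2 2032, Mar 3 2032, Mar 6 2032

The gap pattern 1, 3, 3, 1, 3 repeats every 3 events.
These are the Tuesdays, Wednesdays and Saturdays of each week.
The following Tuesday is Mar 2 2032.
Next Wednesday: Mar 3 2032.
Next Saturday: Mar 6 2032.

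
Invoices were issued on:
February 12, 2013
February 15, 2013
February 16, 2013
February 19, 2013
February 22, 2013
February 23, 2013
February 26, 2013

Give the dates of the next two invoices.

March 1, 2013; March 2, 2013

Gaps: 3, 1, 3, 3, 1, 3 days — not constant, but cyclic with period 3.
The events fall on every Tuesday, Friday and Saturday.
The following Friday is March 1, 2013.
Next Saturday: March 2, 2013.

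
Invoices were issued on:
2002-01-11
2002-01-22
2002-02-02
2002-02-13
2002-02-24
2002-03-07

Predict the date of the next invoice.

2002-03-18

The spacing is 11, 11, 11, 11, 11 days — always 11 days.
2002-03-07 + 11 days = 2002-03-18.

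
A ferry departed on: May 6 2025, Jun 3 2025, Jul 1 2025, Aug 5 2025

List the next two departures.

Sep 2 2025, Oct 7 2025

Gaps: 28, 28, 35 days — a mix of 28 and 35. Every date is a Tuesday.
Each is the 1st Tuesday of its month.
September 2025 — 1st Tuesday is Sep 2 2025.
1st Tuesday of October 2025: Oct 7 2025.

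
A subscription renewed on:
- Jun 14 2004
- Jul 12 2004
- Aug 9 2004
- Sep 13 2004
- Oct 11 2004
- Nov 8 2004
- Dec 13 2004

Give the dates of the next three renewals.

These are Mondays at 28- or 35-day spacing (28, 28, 35, 28, 28, 35).
The pattern: 2nd Monday of the month.
2nd Monday of January 2005: Jan 10 2005.
February 2005 — 2nd Monday is Feb 14 2005.
2nd Monday of March 2005: Mar 14 2005.

Jan 10 2005, Feb 14 2005, Mar 14 2005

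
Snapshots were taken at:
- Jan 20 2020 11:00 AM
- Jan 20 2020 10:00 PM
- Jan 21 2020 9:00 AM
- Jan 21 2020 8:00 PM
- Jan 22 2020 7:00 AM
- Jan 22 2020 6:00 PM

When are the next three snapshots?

Jan 23 2020 5:00 AM, Jan 23 2020 4:00 PM, Jan 24 2020 3:00 AM

The interval is a steady 11 hours (11, 11, 11, 11, 11).
Jan 22 2020 6:00 PM + 11 h = Jan 23 2020 5:00 AM.
Jan 23 2020 5:00 AM + 11 h = Jan 23 2020 4:00 PM.
Jan 23 2020 4:00 PM + 11 h = Jan 24 2020 3:00 AM.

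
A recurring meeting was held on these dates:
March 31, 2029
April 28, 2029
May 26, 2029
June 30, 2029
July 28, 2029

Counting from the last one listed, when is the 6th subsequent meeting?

January 26, 2030

Every date is a Saturday; gaps 28, 28, 35, 28 days.
Each is the last Saturday of its month (at least one falls on the 29th or later, ruling out '4th Saturday').
Last Saturday of August 2029: August 25, 2029.
Last Saturday of September 2029: September 29, 2029.
October 2029 ends with Saturday October 27, 2029.
November 2029 ends with Saturday November 24, 2029.
December 2029 ends with Saturday December 29, 2029.
January 2030 ends with Saturday January 26, 2030.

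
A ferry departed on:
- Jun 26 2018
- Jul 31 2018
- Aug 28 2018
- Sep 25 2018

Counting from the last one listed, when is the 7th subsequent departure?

All Tuesdays; the gaps (35, 28, 28) vary with month length.
This is the last Tuesday of each month.
October 2018 ends with Tuesday Oct 30 2018.
November 2018 ends with Tuesday Nov 27 2018.
December 2018 ends with Tuesday Dec 25 2018.
Last Tuesday of January 2019: Jan 29 2019.
February 2019 ends with Tuesday Feb 26 2019.
Last Tuesday of March 2019: Mar 26 2019.
Last Tuesday of April 2019: Apr 30 2019.

Apr 30 2019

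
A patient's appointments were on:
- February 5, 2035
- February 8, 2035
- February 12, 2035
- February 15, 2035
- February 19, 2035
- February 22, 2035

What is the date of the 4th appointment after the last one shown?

Every event lands on a Monday or Thursday (gaps cycle 3, 4, 3, 4, 3).
So the schedule is: every Monday and Thursday.
Next Monday: February 26, 2035.
Next Thursday: March 1, 2035.
The following Monday is March 5, 2035.
Next Thursday: March 8, 2035.

March 8, 2035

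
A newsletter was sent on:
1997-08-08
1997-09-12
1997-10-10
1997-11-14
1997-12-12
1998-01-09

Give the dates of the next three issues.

Gaps: 35, 28, 35, 28, 28 days — a mix of 28 and 35. Every date is a Friday.
Each is the 2nd Friday of its month.
February 1998 — 2nd Friday is 1998-02-13.
March 1998 — 2nd Friday is 1998-03-13.
April 1998 — 2nd Friday is 1998-04-10.

1998-02-13, 1998-03-13, 1998-04-10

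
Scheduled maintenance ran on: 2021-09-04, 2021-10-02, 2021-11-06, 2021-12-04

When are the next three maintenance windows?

These are Saturdays at 28- or 35-day spacing (28, 35, 28).
The pattern: 1st Saturday of the month.
1st Saturday of January 2022: 2022-01-01.
1st Saturday of February 2022: 2022-02-05.
1st Saturday of March 2022: 2022-03-05.

2022-01-01, 2022-02-05, 2022-03-05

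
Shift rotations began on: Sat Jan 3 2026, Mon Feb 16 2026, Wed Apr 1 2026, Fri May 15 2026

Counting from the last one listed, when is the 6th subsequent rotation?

Every event comes 44 days after the last (44, 44, 44).
Fri May 15 2026 + 44 days = Sun Jun 28 2026.
Sun Jun 28 2026 + 44 days = Tue Aug 11 2026.
Tue Aug 11 2026 + 44 days = Thu Sep 24 2026.
Thu Sep 24 2026 + 44 days = Sat Nov 7 2026.
Sat Nov 7 2026 + 44 days = Mon Dec 21 2026.
Mon Dec 21 2026 + 44 days = Wed Feb 3 2027.

Wed Feb 3 2027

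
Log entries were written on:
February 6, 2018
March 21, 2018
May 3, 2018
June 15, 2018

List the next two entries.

July 28, 2018; September 9, 2018

Gaps between consecutive events: 43, 43, 43 days — a constant 43-day interval.
June 15, 2018 + 43 days = July 28, 2018.
July 28, 2018 + 43 days = September 9, 2018.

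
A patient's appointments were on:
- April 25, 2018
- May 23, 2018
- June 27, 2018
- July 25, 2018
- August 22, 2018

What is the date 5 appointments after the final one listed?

January 23, 2019

All dates are Wednesdays, 28, 35, 28, 28 days apart.
Specifically, the 4th Wednesday of each month.
4th Wednesday of September 2018: September 26, 2018.
4th Wednesday of October 2018: October 24, 2018.
4th Wednesday of November 2018: November 28, 2018.
December 2018 — 4th Wednesday is December 26, 2018.
4th Wednesday of January 2019: January 23, 2019.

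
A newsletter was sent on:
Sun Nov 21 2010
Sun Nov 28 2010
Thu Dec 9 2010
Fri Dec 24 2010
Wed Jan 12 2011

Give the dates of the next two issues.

The spacing grows by 4 each time: 7, 11, 15, 19 days.
Next gap: 23 days. Wed Jan 12 2011 + 23 days = Fri Feb 4 2011.
Next gap: 27 days. Fri Feb 4 2011 + 27 days = Thu Mar 3 2011.

Fri Feb 4 2011, Thu Mar 3 2011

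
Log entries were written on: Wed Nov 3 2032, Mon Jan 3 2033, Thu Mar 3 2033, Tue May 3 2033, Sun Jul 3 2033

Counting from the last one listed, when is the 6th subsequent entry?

Mon Jul 3 2034

Gaps: 61, 59, 61, 61 days — not constant. Every event is on the 3rd of the month.
Pattern: the 3rd of every 2 months.
Next: September 2033 → Sat Sep 3 2033.
November 2033: Thu Nov 3 2033.
Next: January 2034 → Tue Jan 3 2034.
March 2034: Fri Mar 3 2034.
May 2034: Wed May 3 2034.
Next: July 2034 → Mon Jul 3 2034.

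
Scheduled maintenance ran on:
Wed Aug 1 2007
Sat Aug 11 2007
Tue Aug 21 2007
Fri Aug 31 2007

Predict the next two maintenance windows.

Mon Sep 10 2007, Thu Sep 20 2007

Every event comes 10 days after the last (10, 10, 10).
Fri Aug 31 2007 + 10 days = Mon Sep 10 2007.
Mon Sep 10 2007 + 10 days = Thu Sep 20 2007.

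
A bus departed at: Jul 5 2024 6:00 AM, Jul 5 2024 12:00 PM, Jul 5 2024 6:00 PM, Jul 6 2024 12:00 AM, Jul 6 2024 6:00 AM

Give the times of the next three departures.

Gaps: 6, 6, 6, 6 hours — each event is 6 hours after the previous one.
Jul 6 2024 6:00 AM + 6 h = Jul 6 2024 12:00 PM.
Jul 6 2024 12:00 PM + 6 h = Jul 6 2024 6:00 PM.
Jul 6 2024 6:00 PM + 6 h = Jul 7 2024 12:00 AM.

Jul 6 2024 12:00 PM, Jul 6 2024 6:00 PM, Jul 7 2024 12:00 AM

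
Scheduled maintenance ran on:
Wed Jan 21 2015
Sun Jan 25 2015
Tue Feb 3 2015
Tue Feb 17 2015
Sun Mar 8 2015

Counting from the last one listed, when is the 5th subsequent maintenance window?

Tue Aug 25 2015

The spacing grows by 5 each time: 4, 9, 14, 19 days.
Next gap: 24 days. Sun Mar 8 2015 + 24 days = Wed Apr 1 2015.
Next gap: 29 days. Wed Apr 1 2015 + 29 days = Thu Apr 30 2015.
Next gap: 34 days. Thu Apr 30 2015 + 34 days = Wed Jun 3 2015.
Next gap: 39 days. Wed Jun 3 2015 + 39 days = Sun Jul 12 2015.
Next gap: 44 days. Sun Jul 12 2015 + 44 days = Tue Aug 25 2015.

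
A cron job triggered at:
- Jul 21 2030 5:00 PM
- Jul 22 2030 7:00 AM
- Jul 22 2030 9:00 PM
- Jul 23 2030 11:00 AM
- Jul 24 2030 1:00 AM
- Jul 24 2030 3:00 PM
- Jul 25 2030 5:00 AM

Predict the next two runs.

Gaps: 14, 14, 14, 14, 14, 14 hours — each event is 14 hours after the previous one.
Jul 25 2030 5:00 AM + 14 h = Jul 25 2030 7:00 PM.
Jul 25 2030 7:00 PM + 14 h = Jul 26 2030 9:00 AM.

Jul 25 2030 7:00 PM, Jul 26 2030 9:00 AM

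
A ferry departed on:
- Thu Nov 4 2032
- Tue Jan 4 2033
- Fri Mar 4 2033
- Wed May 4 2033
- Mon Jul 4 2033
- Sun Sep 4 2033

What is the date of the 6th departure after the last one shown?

The day-of-month is always 4 (61, 59, 61, 61, 62 days between events).
So this recurs on the 4th of every 2 months.
November 2033: Fri Nov 4 2033.
Next: January 2034 → Wed Jan 4 2034.
Next: March 2034 → Sat Mar 4 2034.
May 2034: Thu May 4 2034.
July 2034: Tue Jul 4 2034.
Next: September 2034 → Mon Sep 4 2034.

Mon Sep 4 2034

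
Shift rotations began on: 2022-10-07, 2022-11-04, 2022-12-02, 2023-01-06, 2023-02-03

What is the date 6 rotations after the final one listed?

Gaps: 28, 28, 35, 28 days — a mix of 28 and 35. Every date is a Friday.
Each is the 1st Friday of its month.
1st Friday of March 2023: 2023-03-03.
1st Friday of April 2023: 2023-04-07.
1st Friday of May 2023: 2023-05-05.
June 2023 — 1st Friday is 2023-06-02.
July 2023 — 1st Friday is 2023-07-07.
1st Friday of August 2023: 2023-08-04.

2023-08-04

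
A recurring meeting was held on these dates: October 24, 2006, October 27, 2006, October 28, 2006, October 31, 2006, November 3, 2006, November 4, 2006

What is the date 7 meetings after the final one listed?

November 21, 2006

Gaps: 3, 1, 3, 3, 1 days — not constant, but cyclic with period 3.
The events fall on every Tuesday, Friday and Saturday.
Next Tuesday: November 7, 2006.
Next Friday: November 10, 2006.
Next Saturday: November 11, 2006.
The following Tuesday is November 14, 2006.
The following Friday is November 17, 2006.
Next Saturday: November 18, 2006.
Next Tuesday: November 21, 2006.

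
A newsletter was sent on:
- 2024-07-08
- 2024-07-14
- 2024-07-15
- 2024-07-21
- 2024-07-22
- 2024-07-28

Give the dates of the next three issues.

Every event lands on a Monday or Sunday (gaps cycle 6, 1, 6, 1, 6).
So the schedule is: every Monday and Sunday.
Next Monday: 2024-07-29.
The following Sunday is 2024-08-04.
The following Monday is 2024-08-05.

2024-07-29, 2024-08-04, 2024-08-05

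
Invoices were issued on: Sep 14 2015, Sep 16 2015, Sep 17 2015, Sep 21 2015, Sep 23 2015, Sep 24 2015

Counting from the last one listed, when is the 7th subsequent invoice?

Oct 12 2015

The gap pattern 2, 1, 4, 2, 1 repeats every 3 events.
These are the Mondays, Wednesdays and Thursdays of each week.
Next Monday: Sep 28 2015.
The following Wednesday is Sep 30 2015.
Next Thursday: Oct 1 2015.
The following Monday is Oct 5 2015.
Next Wednesday: Oct 7 2015.
Next Thursday: Oct 8 2015.
The following Monday is Oct 12 2015.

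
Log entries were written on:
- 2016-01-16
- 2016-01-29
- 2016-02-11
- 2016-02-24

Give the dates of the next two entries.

2016-03-08, 2016-03-21

Gaps between consecutive events: 13, 13, 13 days — a constant 13-day interval.
2016-02-24 + 13 days = 2016-03-08.
2016-03-08 + 13 days = 2016-03-21.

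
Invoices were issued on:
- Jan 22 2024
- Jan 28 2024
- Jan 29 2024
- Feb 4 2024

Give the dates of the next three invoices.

The gap pattern 6, 1, 6 repeats every 2 events.
These are the Mondays and Sundays of each week.
The following Monday is Feb 5 2024.
Next Sunday: Feb 11 2024.
Next Monday: Feb 12 2024.

Feb 5 2024, Feb 11 2024, Feb 12 2024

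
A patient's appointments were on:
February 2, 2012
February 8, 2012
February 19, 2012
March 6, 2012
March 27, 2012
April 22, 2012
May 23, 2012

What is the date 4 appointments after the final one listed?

November 13, 2012

Intervals are 6, 11, 16, 21, 26, 31 days — an arithmetic progression with common difference 5.
Next gap: 36 days. May 23, 2012 + 36 days = June 28, 2012.
Next gap: 41 days. June 28, 2012 + 41 days = August 8, 2012.
Next gap: 46 days. August 8, 2012 + 46 days = September 23, 2012.
Next gap: 51 days. September 23, 2012 + 51 days = November 13, 2012.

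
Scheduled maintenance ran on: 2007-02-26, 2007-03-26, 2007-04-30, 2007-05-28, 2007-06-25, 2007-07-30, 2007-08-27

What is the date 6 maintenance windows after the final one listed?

2008-02-25

These are Mondays with 28, 35, 28, 28, 35, 28-day gaps.
Each is the final Monday of its month — 2007-04-30 is past the 28th, so '4th Monday' doesn't fit.
Last Monday of September 2007: 2007-09-24.
October 2007 ends with Monday 2007-10-29.
November 2007 ends with Monday 2007-11-26.
December 2007 ends with Monday 2007-12-31.
Last Monday of January 2008: 2008-01-28.
Last Monday of February 2008: 2008-02-25.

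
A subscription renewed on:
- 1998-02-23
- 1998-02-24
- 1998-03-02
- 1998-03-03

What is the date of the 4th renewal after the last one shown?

1998-03-17

Gaps: 1, 6, 1 days — not constant, but cyclic with period 2.
The events fall on every Monday and Tuesday.
Next Monday: 1998-03-09.
The following Tuesday is 1998-03-10.
The following Monday is 1998-03-16.
Next Tuesday: 1998-03-17.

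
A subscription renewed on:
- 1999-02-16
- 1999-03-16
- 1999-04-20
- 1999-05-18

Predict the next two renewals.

These are Tuesdays at 28- or 35-day spacing (28, 35, 28).
The pattern: 3rd Tuesday of the month.
June 1999 — 3rd Tuesday is 1999-06-15.
July 1999 — 3rd Tuesday is 1999-07-20.

1999-06-15, 1999-07-20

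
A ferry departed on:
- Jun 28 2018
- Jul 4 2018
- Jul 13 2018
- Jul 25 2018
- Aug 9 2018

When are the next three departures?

Aug 27 2018, Sep 17 2018, Oct 11 2018

Gaps: 6, 9, 12, 15 days — each gap is 3 larger than the previous one.
Next gap: 18 days. Aug 9 2018 + 18 days = Aug 27 2018.
Next gap: 21 days. Aug 27 2018 + 21 days = Sep 17 2018.
Next gap: 24 days. Sep 17 2018 + 24 days = Oct 11 2018.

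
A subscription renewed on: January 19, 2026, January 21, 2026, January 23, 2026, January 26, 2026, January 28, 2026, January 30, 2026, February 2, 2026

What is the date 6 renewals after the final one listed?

Every event lands on a Monday or Wednesday or Friday (gaps cycle 2, 2, 3, 2, 2, 3).
So the schedule is: every Monday, Wednesday and Friday.
Next Wednesday: February 4, 2026.
Next Friday: February 6, 2026.
Next Monday: February 9, 2026.
Next Wednesday: February 11, 2026.
Next Friday: February 13, 2026.
Next Monday: February 16, 2026.

February 16, 2026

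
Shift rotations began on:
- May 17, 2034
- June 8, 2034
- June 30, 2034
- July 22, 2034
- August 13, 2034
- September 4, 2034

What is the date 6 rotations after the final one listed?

Every event comes 22 days after the last (22, 22, 22, 22, 22).
September 4, 2034 + 22 days = September 26, 2034.
September 26, 2034 + 22 days = October 18, 2034.
October 18, 2034 + 22 days = November 9, 2034.
November 9, 2034 + 22 days = December 1, 2034.
December 1, 2034 + 22 days = December 23, 2034.
December 23, 2034 + 22 days = January 14, 2035.

January 14, 2035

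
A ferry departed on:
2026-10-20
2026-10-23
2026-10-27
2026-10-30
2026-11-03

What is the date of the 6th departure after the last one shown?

2026-11-24

The gap pattern 3, 4, 3, 4 repeats every 2 events.
These are the Tuesdays and Fridays of each week.
Next Friday: 2026-11-06.
The following Tuesday is 2026-11-10.
The following Friday is 2026-11-13.
Next Tuesday: 2026-11-17.
The following Friday is 2026-11-20.
The following Tuesday is 2026-11-24.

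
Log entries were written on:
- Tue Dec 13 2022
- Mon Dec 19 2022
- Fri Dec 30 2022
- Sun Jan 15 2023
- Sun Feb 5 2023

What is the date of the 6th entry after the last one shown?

Gaps: 6, 11, 16, 21 days — each gap is 5 larger than the previous one.
Next gap: 26 days. Sun Feb 5 2023 + 26 days = Fri Mar 3 2023.
Next gap: 31 days. Fri Mar 3 2023 + 31 days = Mon Apr 3 2023.
Next gap: 36 days. Mon Apr 3 2023 + 36 days = Tue May 9 2023.
Next gap: 41 days. Tue May 9 2023 + 41 days = Mon Jun 19 2023.
Next gap: 46 days. Mon Jun 19 2023 + 46 days = Fri Aug 4 2023.
Next gap: 51 days. Fri Aug 4 2023 + 51 days = Sun Sep 24 2023.

Sun Sep 24 2023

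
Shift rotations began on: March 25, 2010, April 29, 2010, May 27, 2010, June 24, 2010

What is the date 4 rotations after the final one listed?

All Thursdays; the gaps (35, 28, 28) vary with month length.
This is the last Thursday of each month.
July 2010 ends with Thursday July 29, 2010.
Last Thursday of August 2010: August 26, 2010.
Last Thursday of September 2010: September 30, 2010.
Last Thursday of October 2010: October 28, 2010.

October 28, 2010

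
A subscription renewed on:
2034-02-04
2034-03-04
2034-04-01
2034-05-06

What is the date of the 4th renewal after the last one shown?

2034-09-02

These are Saturdays at 28- or 35-day spacing (28, 28, 35).
The pattern: 1st Saturday of the month.
June 2034 — 1st Saturday is 2034-06-03.
July 2034 — 1st Saturday is 2034-07-01.
August 2034 — 1st Saturday is 2034-08-05.
September 2034 — 1st Saturday is 2034-09-02.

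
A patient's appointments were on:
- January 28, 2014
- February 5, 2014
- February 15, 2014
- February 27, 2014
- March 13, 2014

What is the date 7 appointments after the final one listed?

Gaps: 8, 10, 12, 14 days — each gap is 2 larger than the previous one.
Next gap: 16 days. March 13, 2014 + 16 days = March 29, 2014.
Next gap: 18 days. March 29, 2014 + 18 days = April 16, 2014.
Next gap: 20 days. April 16, 2014 + 20 days = May 6, 2014.
Next gap: 22 days. May 6, 2014 + 22 days = May 28, 2014.
Next gap: 24 days. May 28, 2014 + 24 days = June 21, 2014.
Next gap: 26 days. June 21, 2014 + 26 days = July 17, 2014.
Next gap: 28 days. July 17, 2014 + 28 days = August 14, 2014.

August 14, 2014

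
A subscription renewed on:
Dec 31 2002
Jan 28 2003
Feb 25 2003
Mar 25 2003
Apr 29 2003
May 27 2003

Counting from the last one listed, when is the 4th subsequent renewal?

These are Tuesdays with 28, 28, 28, 35, 28-day gaps.
Each is the final Tuesday of its month — Dec 31 2002 is past the 28th, so '4th Tuesday' doesn't fit.
Last Tuesday of June 2003: Jun 24 2003.
July 2003 ends with Tuesday Jul 29 2003.
August 2003 ends with Tuesday Aug 26 2003.
September 2003 ends with Tuesday Sep 30 2003.

Sep 30 2003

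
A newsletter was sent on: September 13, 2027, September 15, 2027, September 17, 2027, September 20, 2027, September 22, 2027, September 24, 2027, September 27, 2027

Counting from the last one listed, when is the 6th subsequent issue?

October 11, 2027

The gap pattern 2, 2, 3, 2, 2, 3 repeats every 3 events.
These are the Mondays, Wednesdays and Fridays of each week.
The following Wednesday is September 29, 2027.
Next Friday: October 1, 2027.
Next Monday: October 4, 2027.
The following Wednesday is October 6, 2027.
Next Friday: October 8, 2027.
The following Monday is October 11, 2027.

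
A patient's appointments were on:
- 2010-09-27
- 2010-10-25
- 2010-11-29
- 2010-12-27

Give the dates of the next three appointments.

Every date is a Monday; gaps 28, 35, 28 days.
Each is the last Monday of its month (at least one falls on the 29th or later, ruling out '4th Monday').
Last Monday of January 2011: 2011-01-31.
February 2011 ends with Monday 2011-02-28.
March 2011 ends with Monday 2011-03-28.

2011-01-31, 2011-02-28, 2011-03-28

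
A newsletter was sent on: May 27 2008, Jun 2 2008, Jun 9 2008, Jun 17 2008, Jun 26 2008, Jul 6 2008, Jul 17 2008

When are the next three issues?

The spacing grows by 1 each time: 6, 7, 8, 9, 10, 11 days.
Next gap: 12 days. Jul 17 2008 + 12 days = Jul 29 2008.
Next gap: 13 days. Jul 29 2008 + 13 days = Aug 11 2008.
Next gap: 14 days. Aug 11 2008 + 14 days = Aug 25 2008.

Jul 29 2008, Aug 11 2008, Aug 25 2008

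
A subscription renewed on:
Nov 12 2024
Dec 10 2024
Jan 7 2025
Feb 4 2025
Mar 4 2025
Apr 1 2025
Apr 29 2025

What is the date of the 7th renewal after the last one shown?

Nov 11 2025

Gaps between consecutive events: 28, 28, 28, 28, 28, 28 days — a constant 28-day interval.
Apr 29 2025 + 28 days = May 27 2025.
May 27 2025 + 28 days = Jun 24 2025.
Jun 24 2025 + 28 days = Jul 22 2025.
Jul 22 2025 + 28 days = Aug 19 2025.
Aug 19 2025 + 28 days = Sep 16 2025.
Sep 16 2025 + 28 days = Oct 14 2025.
Oct 14 2025 + 28 days = Nov 11 2025.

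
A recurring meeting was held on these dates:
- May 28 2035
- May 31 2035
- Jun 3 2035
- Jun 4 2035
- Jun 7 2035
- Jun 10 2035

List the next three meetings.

Gaps: 3, 3, 1, 3, 3 days — not constant, but cyclic with period 3.
The events fall on every Monday, Thursday and Sunday.
The following Monday is Jun 11 2035.
The following Thursday is Jun 14 2035.
Next Sunday: Jun 17 2035.

Jun 11 2035, Jun 14 2035, Jun 17 2035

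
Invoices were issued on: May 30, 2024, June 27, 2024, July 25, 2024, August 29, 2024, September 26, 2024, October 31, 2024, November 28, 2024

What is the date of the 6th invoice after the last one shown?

All Thursdays; the gaps (28, 28, 35, 28, 35, 28) vary with month length.
This is the last Thursday of each month.
December 2024 ends with Thursday December 26, 2024.
January 2025 ends with Thursday January 30, 2025.
Last Thursday of February 2025: February 27, 2025.
March 2025 ends with Thursday March 27, 2025.
Last Thursday of April 2025: April 24, 2025.
May 2025 ends with Thursday May 29, 2025.

May 29, 2025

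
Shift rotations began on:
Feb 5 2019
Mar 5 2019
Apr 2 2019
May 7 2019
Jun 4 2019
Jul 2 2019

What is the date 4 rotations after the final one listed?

Nov 5 2019

Gaps: 28, 28, 35, 28, 28 days — a mix of 28 and 35. Every date is a Tuesday.
Each is the 1st Tuesday of its month.
August 2019 — 1st Tuesday is Aug 6 2019.
September 2019 — 1st Tuesday is Sep 3 2019.
October 2019 — 1st Tuesday is Oct 1 2019.
November 2019 — 1st Tuesday is Nov 5 2019.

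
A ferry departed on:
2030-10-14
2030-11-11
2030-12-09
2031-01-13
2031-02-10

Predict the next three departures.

2031-03-10, 2031-04-14, 2031-05-12

These are Mondays at 28- or 35-day spacing (28, 28, 35, 28).
The pattern: 2nd Monday of the month.
2nd Monday of March 2031: 2031-03-10.
2nd Monday of April 2031: 2031-04-14.
2nd Monday of May 2031: 2031-05-12.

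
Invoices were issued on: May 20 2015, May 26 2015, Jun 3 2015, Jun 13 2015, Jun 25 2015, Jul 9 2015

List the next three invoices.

Gaps: 6, 8, 10, 12, 14 days — each gap is 2 larger than the previous one.
Next gap: 16 days. Jul 9 2015 + 16 days = Jul 25 2015.
Next gap: 18 days. Jul 25 2015 + 18 days = Aug 12 2015.
Next gap: 20 days. Aug 12 2015 + 20 days = Sep 1 2015.

Jul 25 2015, Aug 12 2015, Sep 1 2015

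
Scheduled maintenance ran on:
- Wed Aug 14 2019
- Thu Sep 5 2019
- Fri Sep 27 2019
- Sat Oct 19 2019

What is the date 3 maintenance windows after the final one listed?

Tue Dec 24 2019

Every event comes 22 days after the last (22, 22, 22).
Sat Oct 19 2019 + 22 days = Sun Nov 10 2019.
Sun Nov 10 2019 + 22 days = Mon Dec 2 2019.
Mon Dec 2 2019 + 22 days = Tue Dec 24 2019.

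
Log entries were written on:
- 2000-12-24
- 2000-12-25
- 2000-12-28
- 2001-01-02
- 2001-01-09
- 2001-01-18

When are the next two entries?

2001-01-29, 2001-02-11

Intervals are 1, 3, 5, 7, 9 days — an arithmetic progression with common difference 2.
Next gap: 11 days. 2001-01-18 + 11 days = 2001-01-29.
Next gap: 13 days. 2001-01-29 + 13 days = 2001-02-11.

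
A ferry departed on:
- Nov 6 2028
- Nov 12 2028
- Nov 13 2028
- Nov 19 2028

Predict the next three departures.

Every event lands on a Monday or Sunday (gaps cycle 6, 1, 6).
So the schedule is: every Monday and Sunday.
The following Monday is Nov 20 2028.
The following Sunday is Nov 26 2028.
Next Monday: Nov 27 2028.

Nov 20 2028, Nov 26 2028, Nov 27 2028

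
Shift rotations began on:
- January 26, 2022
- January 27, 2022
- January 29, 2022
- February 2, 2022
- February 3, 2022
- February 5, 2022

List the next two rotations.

February 9, 2022; February 10, 2022

The gap pattern 1, 2, 4, 1, 2 repeats every 3 events.
These are the Wednesdays, Thursdays and Saturdays of each week.
Next Wednesday: February 9, 2022.
The following Thursday is February 10, 2022.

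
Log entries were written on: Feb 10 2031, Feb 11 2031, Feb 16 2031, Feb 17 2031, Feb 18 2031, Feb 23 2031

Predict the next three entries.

Feb 24 2031, Feb 25 2031, Mar 2 2031

Every event lands on a Monday or Tuesday or Sunday (gaps cycle 1, 5, 1, 1, 5).
So the schedule is: every Monday, Tuesday and Sunday.
Next Monday: Feb 24 2031.
The following Tuesday is Feb 25 2031.
Next Sunday: Mar 2 2031.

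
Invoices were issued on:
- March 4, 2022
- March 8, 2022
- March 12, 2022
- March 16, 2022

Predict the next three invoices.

The spacing is 4, 4, 4 days — always 4 days.
March 16, 2022 + 4 days = March 20, 2022.
March 20, 2022 + 4 days = March 24, 2022.
March 24, 2022 + 4 days = March 28, 2022.

March 20, 2022; March 24, 2022; March 28, 2022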